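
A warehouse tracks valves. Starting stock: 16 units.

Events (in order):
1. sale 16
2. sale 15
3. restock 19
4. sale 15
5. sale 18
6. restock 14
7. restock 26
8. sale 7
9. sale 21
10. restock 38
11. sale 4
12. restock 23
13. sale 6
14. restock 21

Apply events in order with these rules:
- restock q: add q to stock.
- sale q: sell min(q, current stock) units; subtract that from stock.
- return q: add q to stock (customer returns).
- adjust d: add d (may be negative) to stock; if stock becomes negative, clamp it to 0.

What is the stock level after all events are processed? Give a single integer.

Answer: 84

Derivation:
Processing events:
Start: stock = 16
  Event 1 (sale 16): sell min(16,16)=16. stock: 16 - 16 = 0. total_sold = 16
  Event 2 (sale 15): sell min(15,0)=0. stock: 0 - 0 = 0. total_sold = 16
  Event 3 (restock 19): 0 + 19 = 19
  Event 4 (sale 15): sell min(15,19)=15. stock: 19 - 15 = 4. total_sold = 31
  Event 5 (sale 18): sell min(18,4)=4. stock: 4 - 4 = 0. total_sold = 35
  Event 6 (restock 14): 0 + 14 = 14
  Event 7 (restock 26): 14 + 26 = 40
  Event 8 (sale 7): sell min(7,40)=7. stock: 40 - 7 = 33. total_sold = 42
  Event 9 (sale 21): sell min(21,33)=21. stock: 33 - 21 = 12. total_sold = 63
  Event 10 (restock 38): 12 + 38 = 50
  Event 11 (sale 4): sell min(4,50)=4. stock: 50 - 4 = 46. total_sold = 67
  Event 12 (restock 23): 46 + 23 = 69
  Event 13 (sale 6): sell min(6,69)=6. stock: 69 - 6 = 63. total_sold = 73
  Event 14 (restock 21): 63 + 21 = 84
Final: stock = 84, total_sold = 73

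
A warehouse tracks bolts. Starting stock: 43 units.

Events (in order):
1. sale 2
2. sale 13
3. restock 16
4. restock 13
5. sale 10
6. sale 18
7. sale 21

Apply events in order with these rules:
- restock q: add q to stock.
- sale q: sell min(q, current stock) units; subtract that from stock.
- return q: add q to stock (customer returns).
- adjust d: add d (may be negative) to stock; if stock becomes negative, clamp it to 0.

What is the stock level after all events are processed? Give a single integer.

Processing events:
Start: stock = 43
  Event 1 (sale 2): sell min(2,43)=2. stock: 43 - 2 = 41. total_sold = 2
  Event 2 (sale 13): sell min(13,41)=13. stock: 41 - 13 = 28. total_sold = 15
  Event 3 (restock 16): 28 + 16 = 44
  Event 4 (restock 13): 44 + 13 = 57
  Event 5 (sale 10): sell min(10,57)=10. stock: 57 - 10 = 47. total_sold = 25
  Event 6 (sale 18): sell min(18,47)=18. stock: 47 - 18 = 29. total_sold = 43
  Event 7 (sale 21): sell min(21,29)=21. stock: 29 - 21 = 8. total_sold = 64
Final: stock = 8, total_sold = 64

Answer: 8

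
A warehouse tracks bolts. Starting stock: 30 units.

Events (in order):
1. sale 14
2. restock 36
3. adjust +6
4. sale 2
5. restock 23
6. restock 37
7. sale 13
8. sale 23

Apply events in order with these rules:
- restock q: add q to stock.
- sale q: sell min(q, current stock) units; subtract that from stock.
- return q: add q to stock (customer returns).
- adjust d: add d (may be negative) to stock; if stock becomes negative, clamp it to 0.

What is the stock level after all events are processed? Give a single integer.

Processing events:
Start: stock = 30
  Event 1 (sale 14): sell min(14,30)=14. stock: 30 - 14 = 16. total_sold = 14
  Event 2 (restock 36): 16 + 36 = 52
  Event 3 (adjust +6): 52 + 6 = 58
  Event 4 (sale 2): sell min(2,58)=2. stock: 58 - 2 = 56. total_sold = 16
  Event 5 (restock 23): 56 + 23 = 79
  Event 6 (restock 37): 79 + 37 = 116
  Event 7 (sale 13): sell min(13,116)=13. stock: 116 - 13 = 103. total_sold = 29
  Event 8 (sale 23): sell min(23,103)=23. stock: 103 - 23 = 80. total_sold = 52
Final: stock = 80, total_sold = 52

Answer: 80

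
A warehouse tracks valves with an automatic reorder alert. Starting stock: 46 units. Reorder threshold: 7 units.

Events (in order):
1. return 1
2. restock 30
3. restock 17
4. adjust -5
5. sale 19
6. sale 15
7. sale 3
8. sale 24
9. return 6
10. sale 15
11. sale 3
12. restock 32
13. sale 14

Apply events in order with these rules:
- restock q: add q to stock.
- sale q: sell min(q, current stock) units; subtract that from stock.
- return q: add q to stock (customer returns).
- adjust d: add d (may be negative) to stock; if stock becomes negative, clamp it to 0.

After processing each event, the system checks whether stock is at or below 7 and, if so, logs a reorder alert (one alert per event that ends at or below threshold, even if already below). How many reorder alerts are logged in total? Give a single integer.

Processing events:
Start: stock = 46
  Event 1 (return 1): 46 + 1 = 47
  Event 2 (restock 30): 47 + 30 = 77
  Event 3 (restock 17): 77 + 17 = 94
  Event 4 (adjust -5): 94 + -5 = 89
  Event 5 (sale 19): sell min(19,89)=19. stock: 89 - 19 = 70. total_sold = 19
  Event 6 (sale 15): sell min(15,70)=15. stock: 70 - 15 = 55. total_sold = 34
  Event 7 (sale 3): sell min(3,55)=3. stock: 55 - 3 = 52. total_sold = 37
  Event 8 (sale 24): sell min(24,52)=24. stock: 52 - 24 = 28. total_sold = 61
  Event 9 (return 6): 28 + 6 = 34
  Event 10 (sale 15): sell min(15,34)=15. stock: 34 - 15 = 19. total_sold = 76
  Event 11 (sale 3): sell min(3,19)=3. stock: 19 - 3 = 16. total_sold = 79
  Event 12 (restock 32): 16 + 32 = 48
  Event 13 (sale 14): sell min(14,48)=14. stock: 48 - 14 = 34. total_sold = 93
Final: stock = 34, total_sold = 93

Checking against threshold 7:
  After event 1: stock=47 > 7
  After event 2: stock=77 > 7
  After event 3: stock=94 > 7
  After event 4: stock=89 > 7
  After event 5: stock=70 > 7
  After event 6: stock=55 > 7
  After event 7: stock=52 > 7
  After event 8: stock=28 > 7
  After event 9: stock=34 > 7
  After event 10: stock=19 > 7
  After event 11: stock=16 > 7
  After event 12: stock=48 > 7
  After event 13: stock=34 > 7
Alert events: []. Count = 0

Answer: 0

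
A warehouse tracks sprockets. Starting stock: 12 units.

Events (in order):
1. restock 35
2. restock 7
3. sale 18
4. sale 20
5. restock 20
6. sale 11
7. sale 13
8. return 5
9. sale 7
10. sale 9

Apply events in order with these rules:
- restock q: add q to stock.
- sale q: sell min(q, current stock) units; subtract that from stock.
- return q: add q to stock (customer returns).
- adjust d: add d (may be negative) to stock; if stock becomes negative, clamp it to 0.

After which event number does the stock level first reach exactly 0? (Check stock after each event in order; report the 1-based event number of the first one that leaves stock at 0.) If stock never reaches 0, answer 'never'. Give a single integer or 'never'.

Answer: never

Derivation:
Processing events:
Start: stock = 12
  Event 1 (restock 35): 12 + 35 = 47
  Event 2 (restock 7): 47 + 7 = 54
  Event 3 (sale 18): sell min(18,54)=18. stock: 54 - 18 = 36. total_sold = 18
  Event 4 (sale 20): sell min(20,36)=20. stock: 36 - 20 = 16. total_sold = 38
  Event 5 (restock 20): 16 + 20 = 36
  Event 6 (sale 11): sell min(11,36)=11. stock: 36 - 11 = 25. total_sold = 49
  Event 7 (sale 13): sell min(13,25)=13. stock: 25 - 13 = 12. total_sold = 62
  Event 8 (return 5): 12 + 5 = 17
  Event 9 (sale 7): sell min(7,17)=7. stock: 17 - 7 = 10. total_sold = 69
  Event 10 (sale 9): sell min(9,10)=9. stock: 10 - 9 = 1. total_sold = 78
Final: stock = 1, total_sold = 78

Stock never reaches 0.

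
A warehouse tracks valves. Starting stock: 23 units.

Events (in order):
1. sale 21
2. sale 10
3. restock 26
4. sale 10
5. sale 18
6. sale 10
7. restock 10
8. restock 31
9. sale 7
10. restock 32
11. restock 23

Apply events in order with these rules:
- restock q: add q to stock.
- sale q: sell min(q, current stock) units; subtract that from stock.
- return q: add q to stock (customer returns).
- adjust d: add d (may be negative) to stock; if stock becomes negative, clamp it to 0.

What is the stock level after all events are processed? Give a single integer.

Answer: 89

Derivation:
Processing events:
Start: stock = 23
  Event 1 (sale 21): sell min(21,23)=21. stock: 23 - 21 = 2. total_sold = 21
  Event 2 (sale 10): sell min(10,2)=2. stock: 2 - 2 = 0. total_sold = 23
  Event 3 (restock 26): 0 + 26 = 26
  Event 4 (sale 10): sell min(10,26)=10. stock: 26 - 10 = 16. total_sold = 33
  Event 5 (sale 18): sell min(18,16)=16. stock: 16 - 16 = 0. total_sold = 49
  Event 6 (sale 10): sell min(10,0)=0. stock: 0 - 0 = 0. total_sold = 49
  Event 7 (restock 10): 0 + 10 = 10
  Event 8 (restock 31): 10 + 31 = 41
  Event 9 (sale 7): sell min(7,41)=7. stock: 41 - 7 = 34. total_sold = 56
  Event 10 (restock 32): 34 + 32 = 66
  Event 11 (restock 23): 66 + 23 = 89
Final: stock = 89, total_sold = 56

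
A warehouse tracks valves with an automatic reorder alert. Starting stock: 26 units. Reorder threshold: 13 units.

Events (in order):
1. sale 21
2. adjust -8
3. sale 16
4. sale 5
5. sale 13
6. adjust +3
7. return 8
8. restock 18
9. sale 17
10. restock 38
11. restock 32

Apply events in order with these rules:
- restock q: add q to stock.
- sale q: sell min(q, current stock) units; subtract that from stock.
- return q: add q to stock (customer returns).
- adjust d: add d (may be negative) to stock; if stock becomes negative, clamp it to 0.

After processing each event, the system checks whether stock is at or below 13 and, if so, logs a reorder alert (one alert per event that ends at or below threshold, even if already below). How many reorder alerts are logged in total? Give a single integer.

Processing events:
Start: stock = 26
  Event 1 (sale 21): sell min(21,26)=21. stock: 26 - 21 = 5. total_sold = 21
  Event 2 (adjust -8): 5 + -8 = 0 (clamped to 0)
  Event 3 (sale 16): sell min(16,0)=0. stock: 0 - 0 = 0. total_sold = 21
  Event 4 (sale 5): sell min(5,0)=0. stock: 0 - 0 = 0. total_sold = 21
  Event 5 (sale 13): sell min(13,0)=0. stock: 0 - 0 = 0. total_sold = 21
  Event 6 (adjust +3): 0 + 3 = 3
  Event 7 (return 8): 3 + 8 = 11
  Event 8 (restock 18): 11 + 18 = 29
  Event 9 (sale 17): sell min(17,29)=17. stock: 29 - 17 = 12. total_sold = 38
  Event 10 (restock 38): 12 + 38 = 50
  Event 11 (restock 32): 50 + 32 = 82
Final: stock = 82, total_sold = 38

Checking against threshold 13:
  After event 1: stock=5 <= 13 -> ALERT
  After event 2: stock=0 <= 13 -> ALERT
  After event 3: stock=0 <= 13 -> ALERT
  After event 4: stock=0 <= 13 -> ALERT
  After event 5: stock=0 <= 13 -> ALERT
  After event 6: stock=3 <= 13 -> ALERT
  After event 7: stock=11 <= 13 -> ALERT
  After event 8: stock=29 > 13
  After event 9: stock=12 <= 13 -> ALERT
  After event 10: stock=50 > 13
  After event 11: stock=82 > 13
Alert events: [1, 2, 3, 4, 5, 6, 7, 9]. Count = 8

Answer: 8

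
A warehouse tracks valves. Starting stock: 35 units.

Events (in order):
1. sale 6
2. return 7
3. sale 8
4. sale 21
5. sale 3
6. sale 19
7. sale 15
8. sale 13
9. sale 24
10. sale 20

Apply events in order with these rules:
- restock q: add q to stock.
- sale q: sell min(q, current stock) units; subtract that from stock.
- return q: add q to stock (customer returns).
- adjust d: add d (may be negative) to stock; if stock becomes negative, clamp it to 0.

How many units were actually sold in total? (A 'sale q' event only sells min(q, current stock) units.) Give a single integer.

Answer: 42

Derivation:
Processing events:
Start: stock = 35
  Event 1 (sale 6): sell min(6,35)=6. stock: 35 - 6 = 29. total_sold = 6
  Event 2 (return 7): 29 + 7 = 36
  Event 3 (sale 8): sell min(8,36)=8. stock: 36 - 8 = 28. total_sold = 14
  Event 4 (sale 21): sell min(21,28)=21. stock: 28 - 21 = 7. total_sold = 35
  Event 5 (sale 3): sell min(3,7)=3. stock: 7 - 3 = 4. total_sold = 38
  Event 6 (sale 19): sell min(19,4)=4. stock: 4 - 4 = 0. total_sold = 42
  Event 7 (sale 15): sell min(15,0)=0. stock: 0 - 0 = 0. total_sold = 42
  Event 8 (sale 13): sell min(13,0)=0. stock: 0 - 0 = 0. total_sold = 42
  Event 9 (sale 24): sell min(24,0)=0. stock: 0 - 0 = 0. total_sold = 42
  Event 10 (sale 20): sell min(20,0)=0. stock: 0 - 0 = 0. total_sold = 42
Final: stock = 0, total_sold = 42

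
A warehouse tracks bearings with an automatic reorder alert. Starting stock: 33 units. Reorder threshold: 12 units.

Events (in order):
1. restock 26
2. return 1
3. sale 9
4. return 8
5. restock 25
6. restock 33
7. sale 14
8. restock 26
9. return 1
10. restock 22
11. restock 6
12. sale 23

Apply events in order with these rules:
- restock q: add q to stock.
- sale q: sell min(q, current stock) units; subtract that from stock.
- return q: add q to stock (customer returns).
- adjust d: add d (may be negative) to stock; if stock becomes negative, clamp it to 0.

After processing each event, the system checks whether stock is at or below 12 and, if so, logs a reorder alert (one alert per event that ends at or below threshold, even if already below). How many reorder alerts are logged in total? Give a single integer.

Processing events:
Start: stock = 33
  Event 1 (restock 26): 33 + 26 = 59
  Event 2 (return 1): 59 + 1 = 60
  Event 3 (sale 9): sell min(9,60)=9. stock: 60 - 9 = 51. total_sold = 9
  Event 4 (return 8): 51 + 8 = 59
  Event 5 (restock 25): 59 + 25 = 84
  Event 6 (restock 33): 84 + 33 = 117
  Event 7 (sale 14): sell min(14,117)=14. stock: 117 - 14 = 103. total_sold = 23
  Event 8 (restock 26): 103 + 26 = 129
  Event 9 (return 1): 129 + 1 = 130
  Event 10 (restock 22): 130 + 22 = 152
  Event 11 (restock 6): 152 + 6 = 158
  Event 12 (sale 23): sell min(23,158)=23. stock: 158 - 23 = 135. total_sold = 46
Final: stock = 135, total_sold = 46

Checking against threshold 12:
  After event 1: stock=59 > 12
  After event 2: stock=60 > 12
  After event 3: stock=51 > 12
  After event 4: stock=59 > 12
  After event 5: stock=84 > 12
  After event 6: stock=117 > 12
  After event 7: stock=103 > 12
  After event 8: stock=129 > 12
  After event 9: stock=130 > 12
  After event 10: stock=152 > 12
  After event 11: stock=158 > 12
  After event 12: stock=135 > 12
Alert events: []. Count = 0

Answer: 0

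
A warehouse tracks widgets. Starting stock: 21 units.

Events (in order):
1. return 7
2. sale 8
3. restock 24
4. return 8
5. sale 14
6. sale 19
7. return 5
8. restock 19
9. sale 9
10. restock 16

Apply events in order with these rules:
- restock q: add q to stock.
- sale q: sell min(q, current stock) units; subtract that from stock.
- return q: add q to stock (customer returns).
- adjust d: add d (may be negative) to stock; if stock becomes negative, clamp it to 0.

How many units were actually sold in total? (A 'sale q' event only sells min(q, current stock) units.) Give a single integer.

Processing events:
Start: stock = 21
  Event 1 (return 7): 21 + 7 = 28
  Event 2 (sale 8): sell min(8,28)=8. stock: 28 - 8 = 20. total_sold = 8
  Event 3 (restock 24): 20 + 24 = 44
  Event 4 (return 8): 44 + 8 = 52
  Event 5 (sale 14): sell min(14,52)=14. stock: 52 - 14 = 38. total_sold = 22
  Event 6 (sale 19): sell min(19,38)=19. stock: 38 - 19 = 19. total_sold = 41
  Event 7 (return 5): 19 + 5 = 24
  Event 8 (restock 19): 24 + 19 = 43
  Event 9 (sale 9): sell min(9,43)=9. stock: 43 - 9 = 34. total_sold = 50
  Event 10 (restock 16): 34 + 16 = 50
Final: stock = 50, total_sold = 50

Answer: 50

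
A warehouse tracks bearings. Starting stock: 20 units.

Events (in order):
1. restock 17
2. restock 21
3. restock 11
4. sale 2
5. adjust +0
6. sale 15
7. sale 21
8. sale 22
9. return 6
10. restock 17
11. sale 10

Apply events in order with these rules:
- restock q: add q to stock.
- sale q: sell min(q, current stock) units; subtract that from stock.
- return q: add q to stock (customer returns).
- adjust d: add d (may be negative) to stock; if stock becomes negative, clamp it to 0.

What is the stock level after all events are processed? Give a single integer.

Processing events:
Start: stock = 20
  Event 1 (restock 17): 20 + 17 = 37
  Event 2 (restock 21): 37 + 21 = 58
  Event 3 (restock 11): 58 + 11 = 69
  Event 4 (sale 2): sell min(2,69)=2. stock: 69 - 2 = 67. total_sold = 2
  Event 5 (adjust +0): 67 + 0 = 67
  Event 6 (sale 15): sell min(15,67)=15. stock: 67 - 15 = 52. total_sold = 17
  Event 7 (sale 21): sell min(21,52)=21. stock: 52 - 21 = 31. total_sold = 38
  Event 8 (sale 22): sell min(22,31)=22. stock: 31 - 22 = 9. total_sold = 60
  Event 9 (return 6): 9 + 6 = 15
  Event 10 (restock 17): 15 + 17 = 32
  Event 11 (sale 10): sell min(10,32)=10. stock: 32 - 10 = 22. total_sold = 70
Final: stock = 22, total_sold = 70

Answer: 22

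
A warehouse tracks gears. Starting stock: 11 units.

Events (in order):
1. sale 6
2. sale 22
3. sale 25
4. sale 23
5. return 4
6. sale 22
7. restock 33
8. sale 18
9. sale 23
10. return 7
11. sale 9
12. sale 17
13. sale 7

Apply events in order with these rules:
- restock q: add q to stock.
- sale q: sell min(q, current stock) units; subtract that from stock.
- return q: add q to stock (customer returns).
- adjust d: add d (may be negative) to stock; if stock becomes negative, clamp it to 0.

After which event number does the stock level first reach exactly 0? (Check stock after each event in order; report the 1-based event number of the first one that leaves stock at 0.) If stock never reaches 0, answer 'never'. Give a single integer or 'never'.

Processing events:
Start: stock = 11
  Event 1 (sale 6): sell min(6,11)=6. stock: 11 - 6 = 5. total_sold = 6
  Event 2 (sale 22): sell min(22,5)=5. stock: 5 - 5 = 0. total_sold = 11
  Event 3 (sale 25): sell min(25,0)=0. stock: 0 - 0 = 0. total_sold = 11
  Event 4 (sale 23): sell min(23,0)=0. stock: 0 - 0 = 0. total_sold = 11
  Event 5 (return 4): 0 + 4 = 4
  Event 6 (sale 22): sell min(22,4)=4. stock: 4 - 4 = 0. total_sold = 15
  Event 7 (restock 33): 0 + 33 = 33
  Event 8 (sale 18): sell min(18,33)=18. stock: 33 - 18 = 15. total_sold = 33
  Event 9 (sale 23): sell min(23,15)=15. stock: 15 - 15 = 0. total_sold = 48
  Event 10 (return 7): 0 + 7 = 7
  Event 11 (sale 9): sell min(9,7)=7. stock: 7 - 7 = 0. total_sold = 55
  Event 12 (sale 17): sell min(17,0)=0. stock: 0 - 0 = 0. total_sold = 55
  Event 13 (sale 7): sell min(7,0)=0. stock: 0 - 0 = 0. total_sold = 55
Final: stock = 0, total_sold = 55

First zero at event 2.

Answer: 2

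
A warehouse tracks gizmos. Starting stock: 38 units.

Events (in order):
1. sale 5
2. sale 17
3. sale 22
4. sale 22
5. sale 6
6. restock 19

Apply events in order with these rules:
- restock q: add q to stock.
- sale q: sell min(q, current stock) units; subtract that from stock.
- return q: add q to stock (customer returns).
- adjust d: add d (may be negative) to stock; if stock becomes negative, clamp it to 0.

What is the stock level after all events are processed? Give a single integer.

Processing events:
Start: stock = 38
  Event 1 (sale 5): sell min(5,38)=5. stock: 38 - 5 = 33. total_sold = 5
  Event 2 (sale 17): sell min(17,33)=17. stock: 33 - 17 = 16. total_sold = 22
  Event 3 (sale 22): sell min(22,16)=16. stock: 16 - 16 = 0. total_sold = 38
  Event 4 (sale 22): sell min(22,0)=0. stock: 0 - 0 = 0. total_sold = 38
  Event 5 (sale 6): sell min(6,0)=0. stock: 0 - 0 = 0. total_sold = 38
  Event 6 (restock 19): 0 + 19 = 19
Final: stock = 19, total_sold = 38

Answer: 19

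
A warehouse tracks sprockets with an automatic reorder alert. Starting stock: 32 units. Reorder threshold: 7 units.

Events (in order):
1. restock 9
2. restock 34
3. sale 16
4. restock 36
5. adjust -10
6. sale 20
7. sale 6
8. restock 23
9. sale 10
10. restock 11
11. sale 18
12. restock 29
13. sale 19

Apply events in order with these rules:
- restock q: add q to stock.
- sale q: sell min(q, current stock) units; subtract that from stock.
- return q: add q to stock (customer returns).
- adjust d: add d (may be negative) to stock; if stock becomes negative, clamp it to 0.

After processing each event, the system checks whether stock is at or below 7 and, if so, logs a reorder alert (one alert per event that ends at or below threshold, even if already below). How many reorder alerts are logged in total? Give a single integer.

Answer: 0

Derivation:
Processing events:
Start: stock = 32
  Event 1 (restock 9): 32 + 9 = 41
  Event 2 (restock 34): 41 + 34 = 75
  Event 3 (sale 16): sell min(16,75)=16. stock: 75 - 16 = 59. total_sold = 16
  Event 4 (restock 36): 59 + 36 = 95
  Event 5 (adjust -10): 95 + -10 = 85
  Event 6 (sale 20): sell min(20,85)=20. stock: 85 - 20 = 65. total_sold = 36
  Event 7 (sale 6): sell min(6,65)=6. stock: 65 - 6 = 59. total_sold = 42
  Event 8 (restock 23): 59 + 23 = 82
  Event 9 (sale 10): sell min(10,82)=10. stock: 82 - 10 = 72. total_sold = 52
  Event 10 (restock 11): 72 + 11 = 83
  Event 11 (sale 18): sell min(18,83)=18. stock: 83 - 18 = 65. total_sold = 70
  Event 12 (restock 29): 65 + 29 = 94
  Event 13 (sale 19): sell min(19,94)=19. stock: 94 - 19 = 75. total_sold = 89
Final: stock = 75, total_sold = 89

Checking against threshold 7:
  After event 1: stock=41 > 7
  After event 2: stock=75 > 7
  After event 3: stock=59 > 7
  After event 4: stock=95 > 7
  After event 5: stock=85 > 7
  After event 6: stock=65 > 7
  After event 7: stock=59 > 7
  After event 8: stock=82 > 7
  After event 9: stock=72 > 7
  After event 10: stock=83 > 7
  After event 11: stock=65 > 7
  After event 12: stock=94 > 7
  After event 13: stock=75 > 7
Alert events: []. Count = 0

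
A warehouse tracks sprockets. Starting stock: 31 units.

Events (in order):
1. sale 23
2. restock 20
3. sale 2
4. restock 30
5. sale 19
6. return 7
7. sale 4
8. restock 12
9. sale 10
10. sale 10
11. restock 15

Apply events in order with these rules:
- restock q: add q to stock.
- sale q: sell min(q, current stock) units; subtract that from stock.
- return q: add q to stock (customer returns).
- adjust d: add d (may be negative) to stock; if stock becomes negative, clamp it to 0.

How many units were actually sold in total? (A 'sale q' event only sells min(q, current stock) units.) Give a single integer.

Answer: 68

Derivation:
Processing events:
Start: stock = 31
  Event 1 (sale 23): sell min(23,31)=23. stock: 31 - 23 = 8. total_sold = 23
  Event 2 (restock 20): 8 + 20 = 28
  Event 3 (sale 2): sell min(2,28)=2. stock: 28 - 2 = 26. total_sold = 25
  Event 4 (restock 30): 26 + 30 = 56
  Event 5 (sale 19): sell min(19,56)=19. stock: 56 - 19 = 37. total_sold = 44
  Event 6 (return 7): 37 + 7 = 44
  Event 7 (sale 4): sell min(4,44)=4. stock: 44 - 4 = 40. total_sold = 48
  Event 8 (restock 12): 40 + 12 = 52
  Event 9 (sale 10): sell min(10,52)=10. stock: 52 - 10 = 42. total_sold = 58
  Event 10 (sale 10): sell min(10,42)=10. stock: 42 - 10 = 32. total_sold = 68
  Event 11 (restock 15): 32 + 15 = 47
Final: stock = 47, total_sold = 68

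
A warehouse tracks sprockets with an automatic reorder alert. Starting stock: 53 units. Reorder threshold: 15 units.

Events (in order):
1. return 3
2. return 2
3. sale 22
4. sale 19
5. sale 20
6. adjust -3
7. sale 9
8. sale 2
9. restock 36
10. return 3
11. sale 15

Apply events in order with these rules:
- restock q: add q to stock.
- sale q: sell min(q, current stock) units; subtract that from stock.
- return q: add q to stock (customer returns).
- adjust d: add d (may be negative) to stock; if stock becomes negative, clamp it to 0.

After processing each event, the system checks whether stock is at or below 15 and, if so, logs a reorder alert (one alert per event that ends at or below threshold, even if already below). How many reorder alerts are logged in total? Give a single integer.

Processing events:
Start: stock = 53
  Event 1 (return 3): 53 + 3 = 56
  Event 2 (return 2): 56 + 2 = 58
  Event 3 (sale 22): sell min(22,58)=22. stock: 58 - 22 = 36. total_sold = 22
  Event 4 (sale 19): sell min(19,36)=19. stock: 36 - 19 = 17. total_sold = 41
  Event 5 (sale 20): sell min(20,17)=17. stock: 17 - 17 = 0. total_sold = 58
  Event 6 (adjust -3): 0 + -3 = 0 (clamped to 0)
  Event 7 (sale 9): sell min(9,0)=0. stock: 0 - 0 = 0. total_sold = 58
  Event 8 (sale 2): sell min(2,0)=0. stock: 0 - 0 = 0. total_sold = 58
  Event 9 (restock 36): 0 + 36 = 36
  Event 10 (return 3): 36 + 3 = 39
  Event 11 (sale 15): sell min(15,39)=15. stock: 39 - 15 = 24. total_sold = 73
Final: stock = 24, total_sold = 73

Checking against threshold 15:
  After event 1: stock=56 > 15
  After event 2: stock=58 > 15
  After event 3: stock=36 > 15
  After event 4: stock=17 > 15
  After event 5: stock=0 <= 15 -> ALERT
  After event 6: stock=0 <= 15 -> ALERT
  After event 7: stock=0 <= 15 -> ALERT
  After event 8: stock=0 <= 15 -> ALERT
  After event 9: stock=36 > 15
  After event 10: stock=39 > 15
  After event 11: stock=24 > 15
Alert events: [5, 6, 7, 8]. Count = 4

Answer: 4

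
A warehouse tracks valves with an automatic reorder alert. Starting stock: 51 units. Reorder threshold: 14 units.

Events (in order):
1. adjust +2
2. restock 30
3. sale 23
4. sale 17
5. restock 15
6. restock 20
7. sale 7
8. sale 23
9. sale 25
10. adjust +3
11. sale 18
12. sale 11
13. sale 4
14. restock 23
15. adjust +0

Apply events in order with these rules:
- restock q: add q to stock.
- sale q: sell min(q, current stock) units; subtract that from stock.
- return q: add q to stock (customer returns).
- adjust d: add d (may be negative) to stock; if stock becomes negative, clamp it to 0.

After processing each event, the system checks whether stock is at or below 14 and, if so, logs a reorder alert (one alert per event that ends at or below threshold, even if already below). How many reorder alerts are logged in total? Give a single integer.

Processing events:
Start: stock = 51
  Event 1 (adjust +2): 51 + 2 = 53
  Event 2 (restock 30): 53 + 30 = 83
  Event 3 (sale 23): sell min(23,83)=23. stock: 83 - 23 = 60. total_sold = 23
  Event 4 (sale 17): sell min(17,60)=17. stock: 60 - 17 = 43. total_sold = 40
  Event 5 (restock 15): 43 + 15 = 58
  Event 6 (restock 20): 58 + 20 = 78
  Event 7 (sale 7): sell min(7,78)=7. stock: 78 - 7 = 71. total_sold = 47
  Event 8 (sale 23): sell min(23,71)=23. stock: 71 - 23 = 48. total_sold = 70
  Event 9 (sale 25): sell min(25,48)=25. stock: 48 - 25 = 23. total_sold = 95
  Event 10 (adjust +3): 23 + 3 = 26
  Event 11 (sale 18): sell min(18,26)=18. stock: 26 - 18 = 8. total_sold = 113
  Event 12 (sale 11): sell min(11,8)=8. stock: 8 - 8 = 0. total_sold = 121
  Event 13 (sale 4): sell min(4,0)=0. stock: 0 - 0 = 0. total_sold = 121
  Event 14 (restock 23): 0 + 23 = 23
  Event 15 (adjust +0): 23 + 0 = 23
Final: stock = 23, total_sold = 121

Checking against threshold 14:
  After event 1: stock=53 > 14
  After event 2: stock=83 > 14
  After event 3: stock=60 > 14
  After event 4: stock=43 > 14
  After event 5: stock=58 > 14
  After event 6: stock=78 > 14
  After event 7: stock=71 > 14
  After event 8: stock=48 > 14
  After event 9: stock=23 > 14
  After event 10: stock=26 > 14
  After event 11: stock=8 <= 14 -> ALERT
  After event 12: stock=0 <= 14 -> ALERT
  After event 13: stock=0 <= 14 -> ALERT
  After event 14: stock=23 > 14
  After event 15: stock=23 > 14
Alert events: [11, 12, 13]. Count = 3

Answer: 3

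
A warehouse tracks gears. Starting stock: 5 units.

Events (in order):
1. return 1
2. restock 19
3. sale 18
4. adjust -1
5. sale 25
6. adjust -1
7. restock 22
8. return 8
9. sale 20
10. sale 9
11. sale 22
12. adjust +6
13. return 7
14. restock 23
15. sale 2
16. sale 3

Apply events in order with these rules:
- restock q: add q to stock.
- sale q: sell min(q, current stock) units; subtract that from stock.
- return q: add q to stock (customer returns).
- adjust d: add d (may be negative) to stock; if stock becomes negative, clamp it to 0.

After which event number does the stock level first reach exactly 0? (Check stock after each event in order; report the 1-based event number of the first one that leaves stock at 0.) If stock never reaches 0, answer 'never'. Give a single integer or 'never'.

Processing events:
Start: stock = 5
  Event 1 (return 1): 5 + 1 = 6
  Event 2 (restock 19): 6 + 19 = 25
  Event 3 (sale 18): sell min(18,25)=18. stock: 25 - 18 = 7. total_sold = 18
  Event 4 (adjust -1): 7 + -1 = 6
  Event 5 (sale 25): sell min(25,6)=6. stock: 6 - 6 = 0. total_sold = 24
  Event 6 (adjust -1): 0 + -1 = 0 (clamped to 0)
  Event 7 (restock 22): 0 + 22 = 22
  Event 8 (return 8): 22 + 8 = 30
  Event 9 (sale 20): sell min(20,30)=20. stock: 30 - 20 = 10. total_sold = 44
  Event 10 (sale 9): sell min(9,10)=9. stock: 10 - 9 = 1. total_sold = 53
  Event 11 (sale 22): sell min(22,1)=1. stock: 1 - 1 = 0. total_sold = 54
  Event 12 (adjust +6): 0 + 6 = 6
  Event 13 (return 7): 6 + 7 = 13
  Event 14 (restock 23): 13 + 23 = 36
  Event 15 (sale 2): sell min(2,36)=2. stock: 36 - 2 = 34. total_sold = 56
  Event 16 (sale 3): sell min(3,34)=3. stock: 34 - 3 = 31. total_sold = 59
Final: stock = 31, total_sold = 59

First zero at event 5.

Answer: 5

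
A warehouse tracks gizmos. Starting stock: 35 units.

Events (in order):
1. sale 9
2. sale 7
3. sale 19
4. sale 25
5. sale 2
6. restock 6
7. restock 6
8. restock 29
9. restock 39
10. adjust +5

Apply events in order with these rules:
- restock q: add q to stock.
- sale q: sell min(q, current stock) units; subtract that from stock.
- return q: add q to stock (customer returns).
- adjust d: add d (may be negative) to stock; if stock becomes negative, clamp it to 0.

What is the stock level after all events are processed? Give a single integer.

Answer: 85

Derivation:
Processing events:
Start: stock = 35
  Event 1 (sale 9): sell min(9,35)=9. stock: 35 - 9 = 26. total_sold = 9
  Event 2 (sale 7): sell min(7,26)=7. stock: 26 - 7 = 19. total_sold = 16
  Event 3 (sale 19): sell min(19,19)=19. stock: 19 - 19 = 0. total_sold = 35
  Event 4 (sale 25): sell min(25,0)=0. stock: 0 - 0 = 0. total_sold = 35
  Event 5 (sale 2): sell min(2,0)=0. stock: 0 - 0 = 0. total_sold = 35
  Event 6 (restock 6): 0 + 6 = 6
  Event 7 (restock 6): 6 + 6 = 12
  Event 8 (restock 29): 12 + 29 = 41
  Event 9 (restock 39): 41 + 39 = 80
  Event 10 (adjust +5): 80 + 5 = 85
Final: stock = 85, total_sold = 35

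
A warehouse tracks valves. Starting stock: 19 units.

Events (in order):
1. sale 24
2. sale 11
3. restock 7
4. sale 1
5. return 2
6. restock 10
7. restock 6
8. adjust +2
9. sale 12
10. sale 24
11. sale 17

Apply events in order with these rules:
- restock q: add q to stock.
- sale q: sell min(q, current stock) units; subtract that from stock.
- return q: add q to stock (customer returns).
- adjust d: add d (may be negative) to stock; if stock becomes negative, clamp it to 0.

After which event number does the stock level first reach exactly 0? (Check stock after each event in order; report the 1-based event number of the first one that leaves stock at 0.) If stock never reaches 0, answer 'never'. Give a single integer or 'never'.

Processing events:
Start: stock = 19
  Event 1 (sale 24): sell min(24,19)=19. stock: 19 - 19 = 0. total_sold = 19
  Event 2 (sale 11): sell min(11,0)=0. stock: 0 - 0 = 0. total_sold = 19
  Event 3 (restock 7): 0 + 7 = 7
  Event 4 (sale 1): sell min(1,7)=1. stock: 7 - 1 = 6. total_sold = 20
  Event 5 (return 2): 6 + 2 = 8
  Event 6 (restock 10): 8 + 10 = 18
  Event 7 (restock 6): 18 + 6 = 24
  Event 8 (adjust +2): 24 + 2 = 26
  Event 9 (sale 12): sell min(12,26)=12. stock: 26 - 12 = 14. total_sold = 32
  Event 10 (sale 24): sell min(24,14)=14. stock: 14 - 14 = 0. total_sold = 46
  Event 11 (sale 17): sell min(17,0)=0. stock: 0 - 0 = 0. total_sold = 46
Final: stock = 0, total_sold = 46

First zero at event 1.

Answer: 1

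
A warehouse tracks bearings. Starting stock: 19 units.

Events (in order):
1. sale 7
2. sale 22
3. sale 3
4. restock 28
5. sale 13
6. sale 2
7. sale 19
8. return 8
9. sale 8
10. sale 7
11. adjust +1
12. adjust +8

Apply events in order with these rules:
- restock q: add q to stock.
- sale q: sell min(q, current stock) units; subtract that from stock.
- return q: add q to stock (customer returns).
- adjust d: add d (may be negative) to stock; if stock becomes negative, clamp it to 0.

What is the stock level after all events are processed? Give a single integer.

Processing events:
Start: stock = 19
  Event 1 (sale 7): sell min(7,19)=7. stock: 19 - 7 = 12. total_sold = 7
  Event 2 (sale 22): sell min(22,12)=12. stock: 12 - 12 = 0. total_sold = 19
  Event 3 (sale 3): sell min(3,0)=0. stock: 0 - 0 = 0. total_sold = 19
  Event 4 (restock 28): 0 + 28 = 28
  Event 5 (sale 13): sell min(13,28)=13. stock: 28 - 13 = 15. total_sold = 32
  Event 6 (sale 2): sell min(2,15)=2. stock: 15 - 2 = 13. total_sold = 34
  Event 7 (sale 19): sell min(19,13)=13. stock: 13 - 13 = 0. total_sold = 47
  Event 8 (return 8): 0 + 8 = 8
  Event 9 (sale 8): sell min(8,8)=8. stock: 8 - 8 = 0. total_sold = 55
  Event 10 (sale 7): sell min(7,0)=0. stock: 0 - 0 = 0. total_sold = 55
  Event 11 (adjust +1): 0 + 1 = 1
  Event 12 (adjust +8): 1 + 8 = 9
Final: stock = 9, total_sold = 55

Answer: 9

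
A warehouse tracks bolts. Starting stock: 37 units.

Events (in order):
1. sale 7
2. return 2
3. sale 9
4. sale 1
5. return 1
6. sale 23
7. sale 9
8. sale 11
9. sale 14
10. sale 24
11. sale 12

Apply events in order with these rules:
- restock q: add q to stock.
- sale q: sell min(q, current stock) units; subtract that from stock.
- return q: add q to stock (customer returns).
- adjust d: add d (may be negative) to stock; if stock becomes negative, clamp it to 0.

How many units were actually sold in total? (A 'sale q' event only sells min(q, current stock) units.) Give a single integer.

Answer: 40

Derivation:
Processing events:
Start: stock = 37
  Event 1 (sale 7): sell min(7,37)=7. stock: 37 - 7 = 30. total_sold = 7
  Event 2 (return 2): 30 + 2 = 32
  Event 3 (sale 9): sell min(9,32)=9. stock: 32 - 9 = 23. total_sold = 16
  Event 4 (sale 1): sell min(1,23)=1. stock: 23 - 1 = 22. total_sold = 17
  Event 5 (return 1): 22 + 1 = 23
  Event 6 (sale 23): sell min(23,23)=23. stock: 23 - 23 = 0. total_sold = 40
  Event 7 (sale 9): sell min(9,0)=0. stock: 0 - 0 = 0. total_sold = 40
  Event 8 (sale 11): sell min(11,0)=0. stock: 0 - 0 = 0. total_sold = 40
  Event 9 (sale 14): sell min(14,0)=0. stock: 0 - 0 = 0. total_sold = 40
  Event 10 (sale 24): sell min(24,0)=0. stock: 0 - 0 = 0. total_sold = 40
  Event 11 (sale 12): sell min(12,0)=0. stock: 0 - 0 = 0. total_sold = 40
Final: stock = 0, total_sold = 40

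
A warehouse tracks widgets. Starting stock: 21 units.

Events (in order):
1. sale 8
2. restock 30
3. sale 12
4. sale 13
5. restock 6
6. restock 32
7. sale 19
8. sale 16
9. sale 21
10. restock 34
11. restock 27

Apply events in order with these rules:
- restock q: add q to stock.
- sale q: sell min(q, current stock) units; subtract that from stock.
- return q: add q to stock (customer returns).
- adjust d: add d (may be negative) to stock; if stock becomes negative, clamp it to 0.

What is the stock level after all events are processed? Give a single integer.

Answer: 61

Derivation:
Processing events:
Start: stock = 21
  Event 1 (sale 8): sell min(8,21)=8. stock: 21 - 8 = 13. total_sold = 8
  Event 2 (restock 30): 13 + 30 = 43
  Event 3 (sale 12): sell min(12,43)=12. stock: 43 - 12 = 31. total_sold = 20
  Event 4 (sale 13): sell min(13,31)=13. stock: 31 - 13 = 18. total_sold = 33
  Event 5 (restock 6): 18 + 6 = 24
  Event 6 (restock 32): 24 + 32 = 56
  Event 7 (sale 19): sell min(19,56)=19. stock: 56 - 19 = 37. total_sold = 52
  Event 8 (sale 16): sell min(16,37)=16. stock: 37 - 16 = 21. total_sold = 68
  Event 9 (sale 21): sell min(21,21)=21. stock: 21 - 21 = 0. total_sold = 89
  Event 10 (restock 34): 0 + 34 = 34
  Event 11 (restock 27): 34 + 27 = 61
Final: stock = 61, total_sold = 89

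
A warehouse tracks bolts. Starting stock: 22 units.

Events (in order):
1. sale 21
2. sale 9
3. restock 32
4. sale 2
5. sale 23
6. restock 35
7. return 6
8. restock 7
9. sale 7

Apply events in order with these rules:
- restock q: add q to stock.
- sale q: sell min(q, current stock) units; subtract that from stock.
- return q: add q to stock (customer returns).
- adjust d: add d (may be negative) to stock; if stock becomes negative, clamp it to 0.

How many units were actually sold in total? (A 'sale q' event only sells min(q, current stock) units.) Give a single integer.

Processing events:
Start: stock = 22
  Event 1 (sale 21): sell min(21,22)=21. stock: 22 - 21 = 1. total_sold = 21
  Event 2 (sale 9): sell min(9,1)=1. stock: 1 - 1 = 0. total_sold = 22
  Event 3 (restock 32): 0 + 32 = 32
  Event 4 (sale 2): sell min(2,32)=2. stock: 32 - 2 = 30. total_sold = 24
  Event 5 (sale 23): sell min(23,30)=23. stock: 30 - 23 = 7. total_sold = 47
  Event 6 (restock 35): 7 + 35 = 42
  Event 7 (return 6): 42 + 6 = 48
  Event 8 (restock 7): 48 + 7 = 55
  Event 9 (sale 7): sell min(7,55)=7. stock: 55 - 7 = 48. total_sold = 54
Final: stock = 48, total_sold = 54

Answer: 54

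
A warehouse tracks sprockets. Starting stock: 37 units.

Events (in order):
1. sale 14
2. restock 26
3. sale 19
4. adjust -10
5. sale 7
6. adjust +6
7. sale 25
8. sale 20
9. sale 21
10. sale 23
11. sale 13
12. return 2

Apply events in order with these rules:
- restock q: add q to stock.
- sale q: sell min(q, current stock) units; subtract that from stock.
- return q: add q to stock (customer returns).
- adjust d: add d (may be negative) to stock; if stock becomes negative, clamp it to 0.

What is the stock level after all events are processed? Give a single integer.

Answer: 2

Derivation:
Processing events:
Start: stock = 37
  Event 1 (sale 14): sell min(14,37)=14. stock: 37 - 14 = 23. total_sold = 14
  Event 2 (restock 26): 23 + 26 = 49
  Event 3 (sale 19): sell min(19,49)=19. stock: 49 - 19 = 30. total_sold = 33
  Event 4 (adjust -10): 30 + -10 = 20
  Event 5 (sale 7): sell min(7,20)=7. stock: 20 - 7 = 13. total_sold = 40
  Event 6 (adjust +6): 13 + 6 = 19
  Event 7 (sale 25): sell min(25,19)=19. stock: 19 - 19 = 0. total_sold = 59
  Event 8 (sale 20): sell min(20,0)=0. stock: 0 - 0 = 0. total_sold = 59
  Event 9 (sale 21): sell min(21,0)=0. stock: 0 - 0 = 0. total_sold = 59
  Event 10 (sale 23): sell min(23,0)=0. stock: 0 - 0 = 0. total_sold = 59
  Event 11 (sale 13): sell min(13,0)=0. stock: 0 - 0 = 0. total_sold = 59
  Event 12 (return 2): 0 + 2 = 2
Final: stock = 2, total_sold = 59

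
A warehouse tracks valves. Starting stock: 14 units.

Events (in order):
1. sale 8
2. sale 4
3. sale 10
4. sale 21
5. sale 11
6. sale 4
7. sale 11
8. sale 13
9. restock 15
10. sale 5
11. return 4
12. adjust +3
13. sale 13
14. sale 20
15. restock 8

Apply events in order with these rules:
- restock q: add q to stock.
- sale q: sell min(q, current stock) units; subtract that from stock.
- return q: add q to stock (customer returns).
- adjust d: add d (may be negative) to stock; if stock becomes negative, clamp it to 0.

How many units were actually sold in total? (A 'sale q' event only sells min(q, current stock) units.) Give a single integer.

Processing events:
Start: stock = 14
  Event 1 (sale 8): sell min(8,14)=8. stock: 14 - 8 = 6. total_sold = 8
  Event 2 (sale 4): sell min(4,6)=4. stock: 6 - 4 = 2. total_sold = 12
  Event 3 (sale 10): sell min(10,2)=2. stock: 2 - 2 = 0. total_sold = 14
  Event 4 (sale 21): sell min(21,0)=0. stock: 0 - 0 = 0. total_sold = 14
  Event 5 (sale 11): sell min(11,0)=0. stock: 0 - 0 = 0. total_sold = 14
  Event 6 (sale 4): sell min(4,0)=0. stock: 0 - 0 = 0. total_sold = 14
  Event 7 (sale 11): sell min(11,0)=0. stock: 0 - 0 = 0. total_sold = 14
  Event 8 (sale 13): sell min(13,0)=0. stock: 0 - 0 = 0. total_sold = 14
  Event 9 (restock 15): 0 + 15 = 15
  Event 10 (sale 5): sell min(5,15)=5. stock: 15 - 5 = 10. total_sold = 19
  Event 11 (return 4): 10 + 4 = 14
  Event 12 (adjust +3): 14 + 3 = 17
  Event 13 (sale 13): sell min(13,17)=13. stock: 17 - 13 = 4. total_sold = 32
  Event 14 (sale 20): sell min(20,4)=4. stock: 4 - 4 = 0. total_sold = 36
  Event 15 (restock 8): 0 + 8 = 8
Final: stock = 8, total_sold = 36

Answer: 36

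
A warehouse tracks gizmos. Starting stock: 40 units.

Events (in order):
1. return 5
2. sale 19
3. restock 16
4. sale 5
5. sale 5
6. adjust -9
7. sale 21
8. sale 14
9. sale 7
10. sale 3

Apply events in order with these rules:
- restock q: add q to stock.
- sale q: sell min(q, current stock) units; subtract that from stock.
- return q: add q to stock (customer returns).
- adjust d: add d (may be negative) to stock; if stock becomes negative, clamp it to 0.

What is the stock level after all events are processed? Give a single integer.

Answer: 0

Derivation:
Processing events:
Start: stock = 40
  Event 1 (return 5): 40 + 5 = 45
  Event 2 (sale 19): sell min(19,45)=19. stock: 45 - 19 = 26. total_sold = 19
  Event 3 (restock 16): 26 + 16 = 42
  Event 4 (sale 5): sell min(5,42)=5. stock: 42 - 5 = 37. total_sold = 24
  Event 5 (sale 5): sell min(5,37)=5. stock: 37 - 5 = 32. total_sold = 29
  Event 6 (adjust -9): 32 + -9 = 23
  Event 7 (sale 21): sell min(21,23)=21. stock: 23 - 21 = 2. total_sold = 50
  Event 8 (sale 14): sell min(14,2)=2. stock: 2 - 2 = 0. total_sold = 52
  Event 9 (sale 7): sell min(7,0)=0. stock: 0 - 0 = 0. total_sold = 52
  Event 10 (sale 3): sell min(3,0)=0. stock: 0 - 0 = 0. total_sold = 52
Final: stock = 0, total_sold = 52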